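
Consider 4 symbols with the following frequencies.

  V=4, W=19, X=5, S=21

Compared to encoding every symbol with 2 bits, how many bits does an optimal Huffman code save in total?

Fixed-length: 2 bits × 49 symbols = 98 bits.
Huffman merges:
V(4) + X(5) → 9
9 + W(19) → 28
S(21) + 28 → 49
Huffman total = 9 + 28 + 49 = 86 bits.
Saving = 98 − 86 = 12 bits.

12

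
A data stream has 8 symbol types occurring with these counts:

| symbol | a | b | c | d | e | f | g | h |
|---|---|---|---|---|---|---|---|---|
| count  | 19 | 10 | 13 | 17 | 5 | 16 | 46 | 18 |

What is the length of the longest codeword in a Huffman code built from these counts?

4

Merge the two lowest-weight nodes at each step:
merge e(5) and b(10): 15
merge c(13) and 15: 28
merge f(16) and d(17): 33
merge h(18) and a(19): 37
merge 28 and 33: 61
merge 37 and g(46): 83
merge 61 and 83: 144
The first pair merged (e, b) ends up deepest, at depth 4.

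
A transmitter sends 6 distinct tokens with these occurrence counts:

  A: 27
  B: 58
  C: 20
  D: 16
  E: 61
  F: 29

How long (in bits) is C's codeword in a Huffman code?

Build the tree from the bottom:
combine D(16), C(20) → 36
combine A(27), F(29) → 56
combine 36, 56 → 92
combine B(58), E(61) → 119
combine 92, 119 → 211
C's leaf is at depth 3, giving a 3-bit codeword.

3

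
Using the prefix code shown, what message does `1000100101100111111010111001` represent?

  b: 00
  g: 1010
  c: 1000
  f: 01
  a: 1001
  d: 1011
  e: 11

cafaeegea

Read left to right; each codeword is recognised as soon as it completes (prefix code):
  1000→c | 1001→a | 01→f | 1001→a | 11→e | 11→e | 1010→g | 11→e | 1001→a
Decoded message: cafaeegea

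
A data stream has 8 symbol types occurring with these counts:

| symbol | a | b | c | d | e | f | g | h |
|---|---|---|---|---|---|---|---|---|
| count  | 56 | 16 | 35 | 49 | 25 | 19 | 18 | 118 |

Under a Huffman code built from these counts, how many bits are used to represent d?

Huffman merges, smallest pair first:
merge b(16) and g(18): 34
merge f(19) and e(25): 44
merge 34 and c(35): 69
merge 44 and d(49): 93
merge a(56) and 69: 125
merge 93 and h(118): 211
merge 125 and 211: 336
d's leaf is at depth 3, giving a 3-bit codeword.

3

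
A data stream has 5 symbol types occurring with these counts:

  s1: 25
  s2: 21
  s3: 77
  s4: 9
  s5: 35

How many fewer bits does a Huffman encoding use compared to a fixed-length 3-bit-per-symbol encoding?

Fixed-length: 3 bits × 167 symbols = 501 bits.
Huffman merges:
s4(9) + s2(21) → 30
s1(25) + 30 → 55
s5(35) + 55 → 90
s3(77) + 90 → 167
Huffman total = 30 + 55 + 90 + 167 = 342 bits.
Saving = 501 − 342 = 159 bits.

159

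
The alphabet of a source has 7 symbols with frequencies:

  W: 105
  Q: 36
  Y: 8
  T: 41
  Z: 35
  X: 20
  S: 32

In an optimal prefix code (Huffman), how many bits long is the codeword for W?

Repeatedly merge the two smallest:
combine Y(8), X(20) → 28
combine 28, S(32) → 60
combine Z(35), Q(36) → 71
combine T(41), 60 → 101
combine 71, 101 → 172
combine W(105), 172 → 277
W is a child of the root — depth 1, so its codeword is a single bit.

1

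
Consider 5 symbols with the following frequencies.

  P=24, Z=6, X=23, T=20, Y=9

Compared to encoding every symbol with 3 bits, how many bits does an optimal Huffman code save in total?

67

Fixed-length: 3 bits × 82 symbols = 246 bits.
Huffman merges:
Z(6) + Y(9) → 15
15 + T(20) → 35
X(23) + P(24) → 47
35 + 47 → 82
Huffman total = 15 + 35 + 47 + 82 = 179 bits.
Saving = 246 − 179 = 67 bits.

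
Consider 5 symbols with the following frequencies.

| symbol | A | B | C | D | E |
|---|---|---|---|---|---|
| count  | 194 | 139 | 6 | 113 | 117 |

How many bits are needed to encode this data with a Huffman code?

1257

Build the Huffman tree bottom-up:
merge C(6) and D(113): 119
merge E(117) and 119: 236
merge B(139) and A(194): 333
merge 236 and 333: 569
Each symbol's bit-cost is frequency × depth; summing gives 1257 bits (equivalently 119 + 236 + 333 + 569).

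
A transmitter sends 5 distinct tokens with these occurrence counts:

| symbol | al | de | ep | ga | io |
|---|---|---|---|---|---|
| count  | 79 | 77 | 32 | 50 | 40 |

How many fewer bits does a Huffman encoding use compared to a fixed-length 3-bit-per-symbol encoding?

Fixed-length: 3 bits × 278 symbols = 834 bits.
Huffman merges:
merge ep(32) and io(40): 72
merge ga(50) and 72: 122
merge de(77) and al(79): 156
merge 122 and 156: 278
Huffman total = 72 + 122 + 156 + 278 = 628 bits.
Saving = 834 − 628 = 206 bits.

206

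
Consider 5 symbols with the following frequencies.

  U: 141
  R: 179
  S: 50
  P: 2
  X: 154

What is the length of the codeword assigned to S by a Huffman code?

Build the tree from the bottom:
combine P(2), S(50) → 52
combine 52, U(141) → 193
combine X(154), R(179) → 333
combine 193, 333 → 526
S sits 3 levels below the root, so its codeword is 3 bits.

3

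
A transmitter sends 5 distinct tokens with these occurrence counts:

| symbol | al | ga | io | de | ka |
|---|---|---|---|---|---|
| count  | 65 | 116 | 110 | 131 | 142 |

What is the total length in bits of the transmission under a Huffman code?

Build the Huffman tree bottom-up:
combine al(65), io(110) → 175
combine ga(116), de(131) → 247
combine ka(142), 175 → 317
combine 247, 317 → 564
The encoded length is the sum of every internal node's weight: 175 + 247 + 317 + 564 = 1303 bits.

1303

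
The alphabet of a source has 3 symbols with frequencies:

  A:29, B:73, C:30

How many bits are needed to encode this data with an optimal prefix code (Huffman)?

191

Merge the two smallest weights repeatedly:
combine A(29), C(30) → 59
combine 59, B(73) → 132
The encoded length is the sum of every internal node's weight: 59 + 132 = 191 bits.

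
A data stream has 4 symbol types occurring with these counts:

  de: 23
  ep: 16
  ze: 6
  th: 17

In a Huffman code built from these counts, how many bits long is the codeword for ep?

Huffman merges, smallest pair first:
ze(6) + ep(16) → 22
th(17) + 22 → 39
de(23) + 39 → 62
ep sits 3 levels below the root, so its codeword is 3 bits.

3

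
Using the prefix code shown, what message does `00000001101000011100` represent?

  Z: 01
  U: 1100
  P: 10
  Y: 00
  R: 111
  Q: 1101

YYYZPPYZU

Read left to right; each codeword is recognised as soon as it completes (prefix code):
  00→Y | 00→Y | 00→Y | 01→Z | 10→P | 10→P | 00→Y | 01→Z | 1100→U
Decoded message: YYYZPPYZU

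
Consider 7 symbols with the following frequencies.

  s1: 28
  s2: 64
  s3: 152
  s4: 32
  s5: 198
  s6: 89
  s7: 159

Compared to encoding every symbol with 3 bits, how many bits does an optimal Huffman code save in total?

Fixed-length: 3 bits × 722 symbols = 2166 bits.
Huffman merges:
combine s1(28), s4(32) → 60
combine 60, s2(64) → 124
combine s6(89), 124 → 213
combine s3(152), s7(159) → 311
combine s5(198), 213 → 411
combine 311, 411 → 722
Huffman total = 60 + 124 + 213 + 311 + 411 + 722 = 1841 bits.
Saving = 2166 − 1841 = 325 bits.

325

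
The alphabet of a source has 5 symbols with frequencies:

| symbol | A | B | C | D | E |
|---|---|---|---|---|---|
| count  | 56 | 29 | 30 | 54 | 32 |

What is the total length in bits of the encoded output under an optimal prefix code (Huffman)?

Build the Huffman tree bottom-up:
combine B(29), C(30) → 59
combine E(32), D(54) → 86
combine A(56), 59 → 115
combine 86, 115 → 201
Total encoded bits = sum of merged weights = 59 + 86 + 115 + 201 = 461.

461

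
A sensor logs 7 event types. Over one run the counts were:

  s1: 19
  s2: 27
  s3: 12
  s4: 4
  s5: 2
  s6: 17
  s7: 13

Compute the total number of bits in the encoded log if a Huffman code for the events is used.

Build the Huffman tree bottom-up:
s5(2) + s4(4) → 6
6 + s3(12) → 18
s7(13) + s6(17) → 30
18 + s1(19) → 37
s2(27) + 30 → 57
37 + 57 → 94
Each symbol's bit-cost is frequency × depth; summing gives 242 bits (equivalently 6 + 18 + 30 + 37 + 57 + 94).

242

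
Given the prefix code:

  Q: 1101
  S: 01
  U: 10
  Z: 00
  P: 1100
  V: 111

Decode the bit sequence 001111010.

Read left to right; each codeword is recognised as soon as it completes (prefix code):
  00→Z | 111→V | 10→U | 10→U
Decoded message: ZVUU

ZVUU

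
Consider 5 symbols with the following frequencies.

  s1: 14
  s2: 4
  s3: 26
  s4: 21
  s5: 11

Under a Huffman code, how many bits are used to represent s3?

Huffman merges, smallest pair first:
merge s2(4) and s5(11): 15
merge s1(14) and 15: 29
merge s4(21) and s3(26): 47
merge 29 and 47: 76
The subtree containing s3 is merged 2 times, so code length = 2.

2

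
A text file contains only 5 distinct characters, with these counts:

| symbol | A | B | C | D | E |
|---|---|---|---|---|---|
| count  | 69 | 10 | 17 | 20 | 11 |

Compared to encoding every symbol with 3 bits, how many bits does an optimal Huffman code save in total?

138

Fixed-length: 3 bits × 127 symbols = 381 bits.
Huffman merges:
combine B(10), E(11) → 21
combine C(17), D(20) → 37
combine 21, 37 → 58
combine 58, A(69) → 127
Huffman total = 21 + 37 + 58 + 127 = 243 bits.
Saving = 381 − 243 = 138 bits.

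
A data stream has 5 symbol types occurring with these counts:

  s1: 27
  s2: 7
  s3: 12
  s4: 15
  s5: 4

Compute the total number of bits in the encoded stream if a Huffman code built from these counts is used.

Build the Huffman tree bottom-up:
merge s5(4) and s2(7): 11
merge 11 and s3(12): 23
merge s4(15) and 23: 38
merge s1(27) and 38: 65
The encoded length is the sum of every internal node's weight: 11 + 23 + 38 + 65 = 137 bits.

137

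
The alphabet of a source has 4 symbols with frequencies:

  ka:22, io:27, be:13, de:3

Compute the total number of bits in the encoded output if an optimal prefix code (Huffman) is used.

119

Merge the two smallest weights repeatedly:
de(3) + be(13) → 16
16 + ka(22) → 38
io(27) + 38 → 65
Total encoded bits = sum of merged weights = 16 + 38 + 65 = 119.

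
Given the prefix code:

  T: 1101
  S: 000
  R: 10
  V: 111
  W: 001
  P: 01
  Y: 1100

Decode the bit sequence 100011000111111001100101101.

RWRWVYYRT

Read left to right; each codeword is recognised as soon as it completes (prefix code):
  10→R | 001→W | 10→R | 001→W | 111→V | 1100→Y | 1100→Y | 10→R | 1101→T
Decoded message: RWRWVYYRT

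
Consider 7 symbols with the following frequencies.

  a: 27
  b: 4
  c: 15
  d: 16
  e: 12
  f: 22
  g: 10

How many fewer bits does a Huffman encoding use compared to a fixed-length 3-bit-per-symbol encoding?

35

Fixed-length: 3 bits × 106 symbols = 318 bits.
Huffman merges:
combine b(4), g(10) → 14
combine e(12), 14 → 26
combine c(15), d(16) → 31
combine f(22), 26 → 48
combine a(27), 31 → 58
combine 48, 58 → 106
Huffman total = 14 + 26 + 31 + 48 + 58 + 106 = 283 bits.
Saving = 318 − 283 = 35 bits.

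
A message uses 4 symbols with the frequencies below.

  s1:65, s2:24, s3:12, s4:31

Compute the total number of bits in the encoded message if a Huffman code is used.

Build the Huffman tree bottom-up:
merge s3(12) and s2(24): 36
merge s4(31) and 36: 67
merge s1(65) and 67: 132
Total encoded bits = sum of merged weights = 36 + 67 + 132 = 235.

235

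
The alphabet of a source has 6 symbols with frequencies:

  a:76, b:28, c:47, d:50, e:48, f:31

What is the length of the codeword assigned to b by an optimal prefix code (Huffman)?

3

Huffman merges, smallest pair first:
merge b(28) and f(31): 59
merge c(47) and e(48): 95
merge d(50) and 59: 109
merge a(76) and 95: 171
merge 109 and 171: 280
b sits 3 levels below the root, so its codeword is 3 bits.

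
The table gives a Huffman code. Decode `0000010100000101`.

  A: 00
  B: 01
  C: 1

AABBAABB

Read left to right; each codeword is recognised as soon as it completes (prefix code):
  00→A | 00→A | 01→B | 01→B | 00→A | 00→A | 01→B | 01→B
Decoded message: AABBAABB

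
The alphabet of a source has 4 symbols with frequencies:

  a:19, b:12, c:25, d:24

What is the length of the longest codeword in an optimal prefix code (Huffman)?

2

Merge the two lowest-weight nodes at each step:
b(12) + a(19) → 31
d(24) + c(25) → 49
31 + 49 → 80
The first pair merged (b, a) ends up deepest, at depth 2.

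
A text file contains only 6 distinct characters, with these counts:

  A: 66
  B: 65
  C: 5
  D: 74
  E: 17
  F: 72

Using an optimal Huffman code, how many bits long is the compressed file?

Build the Huffman tree bottom-up:
merge C(5) and E(17): 22
merge 22 and B(65): 87
merge A(66) and F(72): 138
merge D(74) and 87: 161
merge 138 and 161: 299
Each symbol's bit-cost is frequency × depth; summing gives 707 bits (equivalently 22 + 87 + 138 + 161 + 299).

707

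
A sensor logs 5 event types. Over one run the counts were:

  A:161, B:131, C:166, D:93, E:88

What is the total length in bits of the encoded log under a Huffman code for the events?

1459

Merge the two smallest weights repeatedly:
merge E(88) and D(93): 181
merge B(131) and A(161): 292
merge C(166) and 181: 347
merge 292 and 347: 639
Each symbol's bit-cost is frequency × depth; summing gives 1459 bits (equivalently 181 + 292 + 347 + 639).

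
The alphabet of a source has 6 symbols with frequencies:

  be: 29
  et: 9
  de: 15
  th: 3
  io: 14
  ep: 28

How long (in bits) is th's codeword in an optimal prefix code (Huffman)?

Repeatedly merge the two smallest:
merge th(3) and et(9): 12
merge 12 and io(14): 26
merge de(15) and 26: 41
merge ep(28) and be(29): 57
merge 41 and 57: 98
The subtree containing th is merged 4 times, so code length = 4.

4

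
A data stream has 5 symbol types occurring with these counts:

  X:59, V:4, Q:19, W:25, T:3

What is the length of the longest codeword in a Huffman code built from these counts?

4

Merge the two lowest-weight nodes at each step:
combine T(3), V(4) → 7
combine 7, Q(19) → 26
combine W(25), 26 → 51
combine 51, X(59) → 110
The rarest symbols sit at the bottom; the longest codeword is 4 bits.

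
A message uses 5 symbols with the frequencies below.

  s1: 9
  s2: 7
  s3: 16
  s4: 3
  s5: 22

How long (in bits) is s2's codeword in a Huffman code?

4

Build the tree from the bottom:
combine s4(3), s2(7) → 10
combine s1(9), 10 → 19
combine s3(16), 19 → 35
combine s5(22), 35 → 57
s2's leaf is at depth 4, giving a 4-bit codeword.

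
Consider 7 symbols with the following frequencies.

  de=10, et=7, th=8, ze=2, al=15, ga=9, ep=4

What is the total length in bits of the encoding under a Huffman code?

Build the Huffman tree bottom-up:
ze(2) + ep(4) → 6
6 + et(7) → 13
th(8) + ga(9) → 17
de(10) + 13 → 23
al(15) + 17 → 32
23 + 32 → 55
Each symbol's bit-cost is frequency × depth; summing gives 146 bits (equivalently 6 + 13 + 17 + 23 + 32 + 55).

146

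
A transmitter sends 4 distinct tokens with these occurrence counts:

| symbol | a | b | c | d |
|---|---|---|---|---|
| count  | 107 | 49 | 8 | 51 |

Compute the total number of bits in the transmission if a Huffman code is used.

380

Merge the two smallest weights repeatedly:
merge c(8) and b(49): 57
merge d(51) and 57: 108
merge a(107) and 108: 215
Total encoded bits = sum of merged weights = 57 + 108 + 215 = 380.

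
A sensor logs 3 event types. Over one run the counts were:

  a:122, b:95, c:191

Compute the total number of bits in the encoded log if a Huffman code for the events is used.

Merge the two smallest weights repeatedly:
merge b(95) and a(122): 217
merge c(191) and 217: 408
Total encoded bits = sum of merged weights = 217 + 408 = 625.

625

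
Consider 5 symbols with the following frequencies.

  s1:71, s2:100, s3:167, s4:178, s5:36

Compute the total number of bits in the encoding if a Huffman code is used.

Greedily combine the two least-frequent nodes:
s5(36) + s1(71) → 107
s2(100) + 107 → 207
s3(167) + s4(178) → 345
207 + 345 → 552
The encoded length is the sum of every internal node's weight: 107 + 207 + 345 + 552 = 1211 bits.

1211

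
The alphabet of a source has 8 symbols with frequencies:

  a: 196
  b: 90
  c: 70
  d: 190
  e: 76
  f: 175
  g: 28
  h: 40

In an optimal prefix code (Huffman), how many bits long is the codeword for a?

2

Build the tree from the bottom:
merge g(28) and h(40): 68
merge 68 and c(70): 138
merge e(76) and b(90): 166
merge 138 and 166: 304
merge f(175) and d(190): 365
merge a(196) and 304: 500
merge 365 and 500: 865
The subtree containing a is merged 2 times, so code length = 2.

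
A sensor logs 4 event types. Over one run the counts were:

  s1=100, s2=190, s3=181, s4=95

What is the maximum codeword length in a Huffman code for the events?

Merge the two lowest-weight nodes at each step:
merge s4(95) and s1(100): 195
merge s3(181) and s2(190): 371
merge 195 and 371: 566
The first pair merged (s4, s1) ends up deepest, at depth 2.

2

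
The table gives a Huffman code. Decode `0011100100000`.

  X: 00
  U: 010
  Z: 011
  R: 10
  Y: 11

XYRUXX

Read left to right; each codeword is recognised as soon as it completes (prefix code):
  00→X | 11→Y | 10→R | 010→U | 00→X | 00→X
Decoded message: XYRUXX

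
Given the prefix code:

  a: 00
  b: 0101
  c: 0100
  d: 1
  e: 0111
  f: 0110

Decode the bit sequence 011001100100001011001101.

Read left to right; each codeword is recognised as soon as it completes (prefix code):
  0110→f | 0110→f | 0100→c | 00→a | 1→d | 0110→f | 0110→f | 1→d
Decoded message: ffcadffd

ffcadffd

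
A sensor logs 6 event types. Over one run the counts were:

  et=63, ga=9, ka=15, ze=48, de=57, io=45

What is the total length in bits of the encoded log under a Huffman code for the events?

567

Build the Huffman tree bottom-up:
ga(9) + ka(15) → 24
24 + io(45) → 69
ze(48) + de(57) → 105
et(63) + 69 → 132
105 + 132 → 237
The encoded length is the sum of every internal node's weight: 24 + 69 + 105 + 132 + 237 = 567 bits.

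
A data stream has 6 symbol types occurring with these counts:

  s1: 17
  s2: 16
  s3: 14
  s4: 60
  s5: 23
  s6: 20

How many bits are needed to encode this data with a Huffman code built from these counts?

360

Merge the two smallest weights repeatedly:
merge s3(14) and s2(16): 30
merge s1(17) and s6(20): 37
merge s5(23) and 30: 53
merge 37 and 53: 90
merge s4(60) and 90: 150
The encoded length is the sum of every internal node's weight: 30 + 37 + 53 + 90 + 150 = 360 bits.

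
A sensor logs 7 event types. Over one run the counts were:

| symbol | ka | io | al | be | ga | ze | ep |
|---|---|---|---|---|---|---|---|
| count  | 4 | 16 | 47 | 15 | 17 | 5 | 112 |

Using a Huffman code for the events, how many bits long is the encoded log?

Greedily combine the two least-frequent nodes:
ka(4) + ze(5) → 9
9 + be(15) → 24
io(16) + ga(17) → 33
24 + 33 → 57
al(47) + 57 → 104
104 + ep(112) → 216
Total encoded bits = sum of merged weights = 9 + 24 + 33 + 57 + 104 + 216 = 443.

443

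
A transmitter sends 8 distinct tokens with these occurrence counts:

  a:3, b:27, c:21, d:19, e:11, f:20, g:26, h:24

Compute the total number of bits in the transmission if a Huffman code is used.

440

Merge the two smallest weights repeatedly:
merge a(3) and e(11): 14
merge 14 and d(19): 33
merge f(20) and c(21): 41
merge h(24) and g(26): 50
merge b(27) and 33: 60
merge 41 and 50: 91
merge 60 and 91: 151
Total encoded bits = sum of merged weights = 14 + 33 + 41 + 50 + 60 + 91 + 151 = 440.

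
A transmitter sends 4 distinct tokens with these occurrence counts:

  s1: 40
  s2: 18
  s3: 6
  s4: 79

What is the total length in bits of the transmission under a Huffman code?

Build the Huffman tree bottom-up:
combine s3(6), s2(18) → 24
combine 24, s1(40) → 64
combine 64, s4(79) → 143
The encoded length is the sum of every internal node's weight: 24 + 64 + 143 = 231 bits.

231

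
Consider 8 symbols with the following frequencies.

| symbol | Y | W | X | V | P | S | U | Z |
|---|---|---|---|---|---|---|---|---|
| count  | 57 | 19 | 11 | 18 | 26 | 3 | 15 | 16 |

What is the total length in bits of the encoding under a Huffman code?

452

Merge the two smallest weights repeatedly:
merge S(3) and X(11): 14
merge 14 and U(15): 29
merge Z(16) and V(18): 34
merge W(19) and P(26): 45
merge 29 and 34: 63
merge 45 and Y(57): 102
merge 63 and 102: 165
The encoded length is the sum of every internal node's weight: 14 + 29 + 34 + 45 + 63 + 102 + 165 = 452 bits.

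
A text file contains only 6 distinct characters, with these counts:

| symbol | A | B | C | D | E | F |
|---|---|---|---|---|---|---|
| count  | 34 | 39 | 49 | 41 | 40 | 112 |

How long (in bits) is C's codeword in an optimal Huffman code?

Huffman merges, smallest pair first:
A(34) + B(39) → 73
E(40) + D(41) → 81
C(49) + 73 → 122
81 + F(112) → 193
122 + 193 → 315
The subtree containing C is merged 2 times, so code length = 2.

2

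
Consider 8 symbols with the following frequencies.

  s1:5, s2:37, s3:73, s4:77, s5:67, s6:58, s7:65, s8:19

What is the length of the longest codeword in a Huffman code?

Merge the two lowest-weight nodes at each step:
merge s1(5) and s8(19): 24
merge 24 and s2(37): 61
merge s6(58) and 61: 119
merge s7(65) and s5(67): 132
merge s3(73) and s4(77): 150
merge 119 and 132: 251
merge 150 and 251: 401
The first pair merged (s1, s8) ends up deepest, at depth 5.

5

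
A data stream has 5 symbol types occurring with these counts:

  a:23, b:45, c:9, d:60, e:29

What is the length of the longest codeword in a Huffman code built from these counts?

3

Merge the two lowest-weight nodes at each step:
c(9) + a(23) → 32
e(29) + 32 → 61
b(45) + d(60) → 105
61 + 105 → 166
Maximum depth reached is 3.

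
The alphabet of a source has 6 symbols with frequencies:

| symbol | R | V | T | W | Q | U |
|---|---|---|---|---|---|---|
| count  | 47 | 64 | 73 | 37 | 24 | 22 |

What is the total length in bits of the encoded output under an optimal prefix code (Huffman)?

663

Build the Huffman tree bottom-up:
combine U(22), Q(24) → 46
combine W(37), 46 → 83
combine R(47), V(64) → 111
combine T(73), 83 → 156
combine 111, 156 → 267
Total encoded bits = sum of merged weights = 46 + 83 + 111 + 156 + 267 = 663.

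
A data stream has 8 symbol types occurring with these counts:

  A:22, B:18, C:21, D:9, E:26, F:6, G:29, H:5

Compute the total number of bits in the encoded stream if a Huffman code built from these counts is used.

384

Build the Huffman tree bottom-up:
combine H(5), F(6) → 11
combine D(9), 11 → 20
combine B(18), 20 → 38
combine C(21), A(22) → 43
combine E(26), G(29) → 55
combine 38, 43 → 81
combine 55, 81 → 136
The encoded length is the sum of every internal node's weight: 11 + 20 + 38 + 43 + 55 + 81 + 136 = 384 bits.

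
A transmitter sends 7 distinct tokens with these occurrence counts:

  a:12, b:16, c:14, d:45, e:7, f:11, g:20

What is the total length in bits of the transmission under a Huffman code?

Merge the two smallest weights repeatedly:
merge e(7) and f(11): 18
merge a(12) and c(14): 26
merge b(16) and 18: 34
merge g(20) and 26: 46
merge 34 and d(45): 79
merge 46 and 79: 125
The encoded length is the sum of every internal node's weight: 18 + 26 + 34 + 46 + 79 + 125 = 328 bits.

328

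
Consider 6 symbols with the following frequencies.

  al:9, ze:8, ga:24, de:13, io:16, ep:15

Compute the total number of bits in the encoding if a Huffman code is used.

Greedily combine the two least-frequent nodes:
ze(8) + al(9) → 17
de(13) + ep(15) → 28
io(16) + 17 → 33
ga(24) + 28 → 52
33 + 52 → 85
Each symbol's bit-cost is frequency × depth; summing gives 215 bits (equivalently 17 + 28 + 33 + 52 + 85).

215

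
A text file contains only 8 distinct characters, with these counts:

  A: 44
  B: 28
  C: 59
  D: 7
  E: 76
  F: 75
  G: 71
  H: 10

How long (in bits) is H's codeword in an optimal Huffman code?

5

Huffman merges, smallest pair first:
D(7) + H(10) → 17
17 + B(28) → 45
A(44) + 45 → 89
C(59) + G(71) → 130
F(75) + E(76) → 151
89 + 130 → 219
151 + 219 → 370
H's leaf is at depth 5, giving a 5-bit codeword.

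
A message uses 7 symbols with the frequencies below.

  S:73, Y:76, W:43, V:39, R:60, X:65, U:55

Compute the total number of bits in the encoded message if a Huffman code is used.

1157

Merge the two smallest weights repeatedly:
combine V(39), W(43) → 82
combine U(55), R(60) → 115
combine X(65), S(73) → 138
combine Y(76), 82 → 158
combine 115, 138 → 253
combine 158, 253 → 411
Each symbol's bit-cost is frequency × depth; summing gives 1157 bits (equivalently 82 + 115 + 138 + 158 + 253 + 411).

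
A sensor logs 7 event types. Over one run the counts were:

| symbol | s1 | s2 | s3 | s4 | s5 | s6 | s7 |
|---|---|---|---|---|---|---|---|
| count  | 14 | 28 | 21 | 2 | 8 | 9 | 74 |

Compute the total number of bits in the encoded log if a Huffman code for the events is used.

Build the Huffman tree bottom-up:
s4(2) + s5(8) → 10
s6(9) + 10 → 19
s1(14) + 19 → 33
s3(21) + s2(28) → 49
33 + 49 → 82
s7(74) + 82 → 156
Total encoded bits = sum of merged weights = 10 + 19 + 33 + 49 + 82 + 156 = 349.

349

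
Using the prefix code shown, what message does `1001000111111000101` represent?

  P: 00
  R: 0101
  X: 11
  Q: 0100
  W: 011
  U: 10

Read left to right; each codeword is recognised as soon as it completes (prefix code):
  10→U | 0100→Q | 011→W | 11→X | 11→X | 00→P | 0101→R
Decoded message: UQWXXPR

UQWXXPR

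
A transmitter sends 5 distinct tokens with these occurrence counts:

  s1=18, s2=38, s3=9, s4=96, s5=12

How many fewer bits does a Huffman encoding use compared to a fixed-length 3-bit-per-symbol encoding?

209

Fixed-length: 3 bits × 173 symbols = 519 bits.
Huffman merges:
combine s3(9), s5(12) → 21
combine s1(18), 21 → 39
combine s2(38), 39 → 77
combine 77, s4(96) → 173
Huffman total = 21 + 39 + 77 + 173 = 310 bits.
Saving = 519 − 310 = 209 bits.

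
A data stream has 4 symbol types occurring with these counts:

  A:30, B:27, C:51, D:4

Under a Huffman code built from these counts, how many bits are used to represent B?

Huffman merges, smallest pair first:
combine D(4), B(27) → 31
combine A(30), 31 → 61
combine C(51), 61 → 112
The subtree containing B is merged 3 times, so code length = 3.

3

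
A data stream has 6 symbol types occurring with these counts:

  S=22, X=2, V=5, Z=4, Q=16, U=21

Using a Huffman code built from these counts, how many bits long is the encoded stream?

157

Merge the two smallest weights repeatedly:
merge X(2) and Z(4): 6
merge V(5) and 6: 11
merge 11 and Q(16): 27
merge U(21) and S(22): 43
merge 27 and 43: 70
Total encoded bits = sum of merged weights = 6 + 11 + 27 + 43 + 70 = 157.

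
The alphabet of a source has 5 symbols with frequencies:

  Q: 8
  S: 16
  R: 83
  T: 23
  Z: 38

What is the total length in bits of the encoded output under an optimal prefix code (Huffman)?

Greedily combine the two least-frequent nodes:
Q(8) + S(16) → 24
T(23) + 24 → 47
Z(38) + 47 → 85
R(83) + 85 → 168
Total encoded bits = sum of merged weights = 24 + 47 + 85 + 168 = 324.

324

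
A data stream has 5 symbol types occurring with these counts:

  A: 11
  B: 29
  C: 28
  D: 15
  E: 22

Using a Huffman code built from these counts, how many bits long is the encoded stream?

Greedily combine the two least-frequent nodes:
combine A(11), D(15) → 26
combine E(22), 26 → 48
combine C(28), B(29) → 57
combine 48, 57 → 105
The encoded length is the sum of every internal node's weight: 26 + 48 + 57 + 105 = 236 bits.

236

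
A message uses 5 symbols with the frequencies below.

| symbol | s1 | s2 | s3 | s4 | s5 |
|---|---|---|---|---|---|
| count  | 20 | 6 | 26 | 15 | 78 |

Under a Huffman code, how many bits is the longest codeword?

4

Merge the two lowest-weight nodes at each step:
s2(6) + s4(15) → 21
s1(20) + 21 → 41
s3(26) + 41 → 67
67 + s5(78) → 145
Maximum depth reached is 4.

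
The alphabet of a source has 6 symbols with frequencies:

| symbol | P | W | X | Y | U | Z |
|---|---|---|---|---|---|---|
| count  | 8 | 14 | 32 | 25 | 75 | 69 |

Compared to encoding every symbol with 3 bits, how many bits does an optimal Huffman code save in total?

154

Fixed-length: 3 bits × 223 symbols = 669 bits.
Huffman merges:
P(8) + W(14) → 22
22 + Y(25) → 47
X(32) + 47 → 79
Z(69) + U(75) → 144
79 + 144 → 223
Huffman total = 22 + 47 + 79 + 144 + 223 = 515 bits.
Saving = 669 − 515 = 154 bits.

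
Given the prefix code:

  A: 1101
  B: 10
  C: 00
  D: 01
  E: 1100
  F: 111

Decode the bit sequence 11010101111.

ADDF

Read left to right; each codeword is recognised as soon as it completes (prefix code):
  1101→A | 01→D | 01→D | 111→F
Decoded message: ADDF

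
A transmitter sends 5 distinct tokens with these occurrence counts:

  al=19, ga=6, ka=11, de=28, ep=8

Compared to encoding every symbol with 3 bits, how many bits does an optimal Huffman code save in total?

Fixed-length: 3 bits × 72 symbols = 216 bits.
Huffman merges:
combine ga(6), ep(8) → 14
combine ka(11), 14 → 25
combine al(19), 25 → 44
combine de(28), 44 → 72
Huffman total = 14 + 25 + 44 + 72 = 155 bits.
Saving = 216 − 155 = 61 bits.

61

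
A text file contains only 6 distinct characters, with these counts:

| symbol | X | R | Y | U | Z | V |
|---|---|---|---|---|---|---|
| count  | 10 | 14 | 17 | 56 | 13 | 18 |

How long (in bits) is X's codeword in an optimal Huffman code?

Repeatedly merge the two smallest:
merge X(10) and Z(13): 23
merge R(14) and Y(17): 31
merge V(18) and 23: 41
merge 31 and 41: 72
merge U(56) and 72: 128
X sits 4 levels below the root, so its codeword is 4 bits.

4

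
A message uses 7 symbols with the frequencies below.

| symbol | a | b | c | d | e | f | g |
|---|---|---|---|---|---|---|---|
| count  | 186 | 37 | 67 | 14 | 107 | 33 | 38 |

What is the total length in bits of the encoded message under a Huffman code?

Merge the two smallest weights repeatedly:
merge d(14) and f(33): 47
merge b(37) and g(38): 75
merge 47 and c(67): 114
merge 75 and e(107): 182
merge 114 and 182: 296
merge a(186) and 296: 482
The encoded length is the sum of every internal node's weight: 47 + 75 + 114 + 182 + 296 + 482 = 1196 bits.

1196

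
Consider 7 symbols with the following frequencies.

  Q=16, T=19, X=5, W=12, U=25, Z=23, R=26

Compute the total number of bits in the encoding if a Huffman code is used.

Greedily combine the two least-frequent nodes:
merge X(5) and W(12): 17
merge Q(16) and 17: 33
merge T(19) and Z(23): 42
merge U(25) and R(26): 51
merge 33 and 42: 75
merge 51 and 75: 126
Each symbol's bit-cost is frequency × depth; summing gives 344 bits (equivalently 17 + 33 + 42 + 51 + 75 + 126).

344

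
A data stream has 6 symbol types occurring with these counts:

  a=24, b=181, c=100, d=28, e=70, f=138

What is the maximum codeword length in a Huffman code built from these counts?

Merge the two lowest-weight nodes at each step:
merge a(24) and d(28): 52
merge 52 and e(70): 122
merge c(100) and 122: 222
merge f(138) and b(181): 319
merge 222 and 319: 541
The first pair merged (a, d) ends up deepest, at depth 4.

4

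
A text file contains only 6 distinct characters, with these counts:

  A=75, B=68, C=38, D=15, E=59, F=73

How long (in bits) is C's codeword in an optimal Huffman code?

Repeatedly merge the two smallest:
D(15) + C(38) → 53
53 + E(59) → 112
B(68) + F(73) → 141
A(75) + 112 → 187
141 + 187 → 328
C's leaf is at depth 4, giving a 4-bit codeword.

4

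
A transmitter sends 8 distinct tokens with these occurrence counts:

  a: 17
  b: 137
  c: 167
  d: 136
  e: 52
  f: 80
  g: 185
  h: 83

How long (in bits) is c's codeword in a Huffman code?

2

Huffman merges, smallest pair first:
merge a(17) and e(52): 69
merge 69 and f(80): 149
merge h(83) and d(136): 219
merge b(137) and 149: 286
merge c(167) and g(185): 352
merge 219 and 286: 505
merge 352 and 505: 857
c's leaf is at depth 2, giving a 2-bit codeword.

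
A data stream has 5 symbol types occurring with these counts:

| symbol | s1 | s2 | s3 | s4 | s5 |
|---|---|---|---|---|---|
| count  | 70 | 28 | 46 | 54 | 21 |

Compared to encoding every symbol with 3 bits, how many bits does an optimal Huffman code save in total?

170

Fixed-length: 3 bits × 219 symbols = 657 bits.
Huffman merges:
s5(21) + s2(28) → 49
s3(46) + 49 → 95
s4(54) + s1(70) → 124
95 + 124 → 219
Huffman total = 49 + 95 + 124 + 219 = 487 bits.
Saving = 657 − 487 = 170 bits.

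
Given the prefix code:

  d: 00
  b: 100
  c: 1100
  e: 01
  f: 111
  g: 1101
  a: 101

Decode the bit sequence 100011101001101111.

Read left to right; each codeword is recognised as soon as it completes (prefix code):
  100→b | 01→e | 1101→g | 00→d | 1101→g | 111→f
Decoded message: begdgf

begdgf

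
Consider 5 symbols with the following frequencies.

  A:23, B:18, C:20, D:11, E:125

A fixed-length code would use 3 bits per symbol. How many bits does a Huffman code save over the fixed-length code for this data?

Fixed-length: 3 bits × 197 symbols = 591 bits.
Huffman merges:
combine D(11), B(18) → 29
combine C(20), A(23) → 43
combine 29, 43 → 72
combine 72, E(125) → 197
Huffman total = 29 + 43 + 72 + 197 = 341 bits.
Saving = 591 − 341 = 250 bits.

250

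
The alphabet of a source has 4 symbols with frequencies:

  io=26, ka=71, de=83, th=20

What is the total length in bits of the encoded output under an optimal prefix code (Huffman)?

Greedily combine the two least-frequent nodes:
combine th(20), io(26) → 46
combine 46, ka(71) → 117
combine de(83), 117 → 200
Total encoded bits = sum of merged weights = 46 + 117 + 200 = 363.

363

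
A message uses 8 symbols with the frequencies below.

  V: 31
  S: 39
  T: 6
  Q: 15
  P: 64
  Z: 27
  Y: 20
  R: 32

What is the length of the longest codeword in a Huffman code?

Merge the two lowest-weight nodes at each step:
merge T(6) and Q(15): 21
merge Y(20) and 21: 41
merge Z(27) and V(31): 58
merge R(32) and S(39): 71
merge 41 and 58: 99
merge P(64) and 71: 135
merge 99 and 135: 234
Maximum depth reached is 4.

4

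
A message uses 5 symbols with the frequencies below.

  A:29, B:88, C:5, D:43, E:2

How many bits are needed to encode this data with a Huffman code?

289

Build the Huffman tree bottom-up:
merge E(2) and C(5): 7
merge 7 and A(29): 36
merge 36 and D(43): 79
merge 79 and B(88): 167
The encoded length is the sum of every internal node's weight: 7 + 36 + 79 + 167 = 289 bits.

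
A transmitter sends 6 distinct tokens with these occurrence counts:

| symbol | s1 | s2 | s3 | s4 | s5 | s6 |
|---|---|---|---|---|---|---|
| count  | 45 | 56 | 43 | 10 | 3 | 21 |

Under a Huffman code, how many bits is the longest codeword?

4

Merge the two lowest-weight nodes at each step:
combine s5(3), s4(10) → 13
combine 13, s6(21) → 34
combine 34, s3(43) → 77
combine s1(45), s2(56) → 101
combine 77, 101 → 178
Maximum depth reached is 4.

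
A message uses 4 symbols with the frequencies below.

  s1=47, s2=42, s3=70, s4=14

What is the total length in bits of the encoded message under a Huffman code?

Merge the two smallest weights repeatedly:
merge s4(14) and s2(42): 56
merge s1(47) and 56: 103
merge s3(70) and 103: 173
The encoded length is the sum of every internal node's weight: 56 + 103 + 173 = 332 bits.

332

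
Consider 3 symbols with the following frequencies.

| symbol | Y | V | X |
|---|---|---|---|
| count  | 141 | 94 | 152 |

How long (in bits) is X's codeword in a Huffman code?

1

Huffman merges, smallest pair first:
combine V(94), Y(141) → 235
combine X(152), 235 → 387
X is a child of the root — depth 1, so its codeword is a single bit.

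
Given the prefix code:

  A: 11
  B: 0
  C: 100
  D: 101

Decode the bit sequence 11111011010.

Read left to right; each codeword is recognised as soon as it completes (prefix code):
  11→A | 11→A | 101→D | 101→D | 0→B
Decoded message: AADDB

AADDB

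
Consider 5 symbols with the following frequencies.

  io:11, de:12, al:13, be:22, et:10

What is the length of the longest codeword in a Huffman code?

Merge the two lowest-weight nodes at each step:
et(10) + io(11) → 21
de(12) + al(13) → 25
21 + be(22) → 43
25 + 43 → 68
Maximum depth reached is 3.

3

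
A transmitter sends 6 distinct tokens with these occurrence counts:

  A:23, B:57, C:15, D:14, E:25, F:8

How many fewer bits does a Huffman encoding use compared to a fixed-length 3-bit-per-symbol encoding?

Fixed-length: 3 bits × 142 symbols = 426 bits.
Huffman merges:
combine F(8), D(14) → 22
combine C(15), 22 → 37
combine A(23), E(25) → 48
combine 37, 48 → 85
combine B(57), 85 → 142
Huffman total = 22 + 37 + 48 + 85 + 142 = 334 bits.
Saving = 426 − 334 = 92 bits.

92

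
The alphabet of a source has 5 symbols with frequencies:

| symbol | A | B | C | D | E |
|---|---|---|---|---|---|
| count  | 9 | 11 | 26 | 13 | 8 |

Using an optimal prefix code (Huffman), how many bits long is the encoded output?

Build the Huffman tree bottom-up:
E(8) + A(9) → 17
B(11) + D(13) → 24
17 + 24 → 41
C(26) + 41 → 67
The encoded length is the sum of every internal node's weight: 17 + 24 + 41 + 67 = 149 bits.

149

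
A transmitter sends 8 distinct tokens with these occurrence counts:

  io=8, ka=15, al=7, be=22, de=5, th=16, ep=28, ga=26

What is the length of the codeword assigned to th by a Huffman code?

Huffman merges, smallest pair first:
combine de(5), al(7) → 12
combine io(8), 12 → 20
combine ka(15), th(16) → 31
combine 20, be(22) → 42
combine ga(26), ep(28) → 54
combine 31, 42 → 73
combine 54, 73 → 127
th's leaf is at depth 3, giving a 3-bit codeword.

3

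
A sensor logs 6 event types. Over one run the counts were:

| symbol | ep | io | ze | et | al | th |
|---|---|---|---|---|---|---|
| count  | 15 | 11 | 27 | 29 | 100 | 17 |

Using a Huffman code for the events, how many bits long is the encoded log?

Merge the two smallest weights repeatedly:
merge io(11) and ep(15): 26
merge th(17) and 26: 43
merge ze(27) and et(29): 56
merge 43 and 56: 99
merge 99 and al(100): 199
Total encoded bits = sum of merged weights = 26 + 43 + 56 + 99 + 199 = 423.

423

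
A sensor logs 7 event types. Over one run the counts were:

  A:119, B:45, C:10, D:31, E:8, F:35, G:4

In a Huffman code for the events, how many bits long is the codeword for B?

3

Repeatedly merge the two smallest:
combine G(4), E(8) → 12
combine C(10), 12 → 22
combine 22, D(31) → 53
combine F(35), B(45) → 80
combine 53, 80 → 133
combine A(119), 133 → 252
B sits 3 levels below the root, so its codeword is 3 bits.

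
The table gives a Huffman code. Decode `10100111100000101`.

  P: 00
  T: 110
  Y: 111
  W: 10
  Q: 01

Read left to right; each codeword is recognised as soon as it completes (prefix code):
  10→W | 10→W | 01→Q | 111→Y | 00→P | 00→P | 01→Q | 01→Q
Decoded message: WWQYPPQQ

WWQYPPQQ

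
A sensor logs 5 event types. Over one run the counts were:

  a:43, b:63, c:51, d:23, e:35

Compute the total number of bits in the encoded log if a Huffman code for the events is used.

Build the Huffman tree bottom-up:
combine d(23), e(35) → 58
combine a(43), c(51) → 94
combine 58, b(63) → 121
combine 94, 121 → 215
Total encoded bits = sum of merged weights = 58 + 94 + 121 + 215 = 488.

488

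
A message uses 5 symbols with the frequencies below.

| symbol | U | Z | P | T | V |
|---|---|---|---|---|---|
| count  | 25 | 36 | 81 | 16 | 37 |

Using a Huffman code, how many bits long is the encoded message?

Greedily combine the two least-frequent nodes:
T(16) + U(25) → 41
Z(36) + V(37) → 73
41 + 73 → 114
P(81) + 114 → 195
The encoded length is the sum of every internal node's weight: 41 + 73 + 114 + 195 = 423 bits.

423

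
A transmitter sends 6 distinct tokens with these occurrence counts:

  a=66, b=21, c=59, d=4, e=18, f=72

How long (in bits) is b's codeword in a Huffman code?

Repeatedly merge the two smallest:
d(4) + e(18) → 22
b(21) + 22 → 43
43 + c(59) → 102
a(66) + f(72) → 138
102 + 138 → 240
The subtree containing b is merged 3 times, so code length = 3.

3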